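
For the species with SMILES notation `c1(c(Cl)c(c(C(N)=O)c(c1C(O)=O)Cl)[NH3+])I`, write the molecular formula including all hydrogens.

C8H6Cl2IN2O3+

Heavy atoms from the SMILES: 8 C, 2 Cl, 1 I, 2 N, 3 O.
Implicit hydrogens by atom environment:
  6 × C (aromatic): no H
  2 × C: no H
  2 × Cl: no H
  2 × O: no H
  1 × I: no H
  1 × N (charge +1): 3 H
  1 × N: 2 H
  1 × O: 1 H
  Total hydrogens = 6.
Net charge +1.
Molecular formula: C8H6Cl2IN2O3+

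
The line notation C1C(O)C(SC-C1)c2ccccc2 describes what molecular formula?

C11H14OS

Heavy atoms from the SMILES: 11 C, 1 O, 1 S.
Implicit hydrogens by atom environment:
  5 × C (aromatic): 1 H each → 5
  3 × C: 2 H each → 6
  2 × C: 1 H each → 2
  1 × C (aromatic): no H
  1 × O: 1 H
  1 × S: no H
  Total hydrogens = 14.
Molecular formula: C11H14OS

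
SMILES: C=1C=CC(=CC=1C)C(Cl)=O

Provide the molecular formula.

Heavy atoms from the SMILES: 8 C, 1 Cl, 1 O.
Implicit hydrogens by atom environment:
  4 × C (aromatic): 1 H each → 4
  2 × C (aromatic): no H
  1 × C: 3 H
  1 × C: no H
  1 × Cl: no H
  1 × O: no H
  Total hydrogens = 7.
Molecular formula: C8H7ClO

C8H7ClO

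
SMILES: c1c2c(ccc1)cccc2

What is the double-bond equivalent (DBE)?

Molecular formula from the SMILES: C10H8.
DoU = (2C + 2 + N − H − X)/2 = (2·10 + 2 + 0 − 8 − 0)/2 = 14/2 = 7.
(Structurally: 2 ring(s) + 5 π bond(s) = 7.)

7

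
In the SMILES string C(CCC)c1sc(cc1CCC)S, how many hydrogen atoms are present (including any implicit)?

Hydrogens are implicit in SMILES; fill each atom to its normal valence:
  5 × C: 2 H each → 10
  3 × C (aromatic): no H
  2 × C: 3 H each → 6
  1 × C (aromatic): 1 H
  1 × S: 1 H
  1 × S (aromatic): no H
  Total hydrogens = 18.

18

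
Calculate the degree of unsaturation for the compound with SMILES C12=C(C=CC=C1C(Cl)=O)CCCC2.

6

Molecular formula from the SMILES: C11H11ClO.
DoU = (2C + 2 + N − H − X)/2 = (2·11 + 2 + 0 − 11 − 1)/2 = 12/2 = 6.
(Structurally: 2 ring(s) + 4 π bond(s) = 6.)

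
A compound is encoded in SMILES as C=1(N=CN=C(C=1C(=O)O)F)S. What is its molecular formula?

C5H3FN2O2S

Heavy atoms from the SMILES: 5 C, 1 F, 2 N, 2 O, 1 S.
Implicit hydrogens by atom environment:
  3 × C (aromatic): no H
  2 × N (aromatic): no H
  1 × C (aromatic): 1 H
  1 × C: no H
  1 × F: no H
  1 × O: 1 H
  1 × O: no H
  1 × S: 1 H
  Total hydrogens = 3.
Molecular formula: C5H3FN2O2S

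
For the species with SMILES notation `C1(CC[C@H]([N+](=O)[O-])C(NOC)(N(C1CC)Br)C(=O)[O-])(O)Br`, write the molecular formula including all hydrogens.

Heavy atoms from the SMILES: 2 Br, 10 C, 3 N, 6 O.
Implicit hydrogens by atom environment:
  3 × C: 2 H each → 6
  3 × C: no H
  3 × O: no H
  2 × Br: no H
  2 × C: 3 H each → 6
  2 × C: 1 H each → 2
  2 × O (charge -1): no H
  1 × N: 1 H
  1 × N: no H
  1 × N (charge +1): no H
  1 × O: 1 H
  Total hydrogens = 16.
Net charge -1.
Molecular formula: C10H16Br2N3O6-

C10H16Br2N3O6-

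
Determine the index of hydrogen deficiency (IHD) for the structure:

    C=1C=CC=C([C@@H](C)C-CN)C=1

Molecular formula from the SMILES: C10H15N.
DoU = (2C + 2 + N − H − X)/2 = (2·10 + 2 + 1 − 15 − 0)/2 = 8/2 = 4.
(Structurally: 1 ring(s) + 3 π bond(s) = 4.)

4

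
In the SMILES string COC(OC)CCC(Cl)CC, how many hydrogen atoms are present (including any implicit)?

Hydrogens are implicit in SMILES; fill each atom to its normal valence:
  3 × C: 3 H each → 9
  3 × C: 2 H each → 6
  2 × C: 1 H each → 2
  2 × O: no H
  1 × Cl: no H
  Total hydrogens = 17.

17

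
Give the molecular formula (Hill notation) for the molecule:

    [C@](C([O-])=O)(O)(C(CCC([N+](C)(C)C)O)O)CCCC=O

C13H25NO6

Heavy atoms from the SMILES: 13 C, 1 N, 6 O.
Implicit hydrogens by atom environment:
  5 × C: 2 H each → 10
  3 × C: 3 H each → 9
  3 × C: 1 H each → 3
  3 × O: 1 H each → 3
  2 × C: no H
  2 × O: no H
  1 × N (charge +1): no H
  1 × O (charge -1): no H
  Total hydrogens = 25.
Molecular formula: C13H25NO6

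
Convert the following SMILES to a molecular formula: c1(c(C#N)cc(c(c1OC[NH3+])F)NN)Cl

C8H9ClFN4O+

Heavy atoms from the SMILES: 8 C, 1 Cl, 1 F, 4 N, 1 O.
Implicit hydrogens by atom environment:
  5 × C (aromatic): no H
  1 × C: 2 H
  1 × C (aromatic): 1 H
  1 × C: no H
  1 × Cl: no H
  1 × F: no H
  1 × N (charge +1): 3 H
  1 × N: 2 H
  1 × N: 1 H
  1 × N: no H
  1 × O: no H
  Total hydrogens = 9.
Net charge +1.
Molecular formula: C8H9ClFN4O+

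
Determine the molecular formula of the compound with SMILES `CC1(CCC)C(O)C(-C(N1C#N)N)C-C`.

Heavy atoms from the SMILES: 11 C, 3 N, 1 O.
Implicit hydrogens by atom environment:
  3 × C: 3 H each → 9
  3 × C: 2 H each → 6
  3 × C: 1 H each → 3
  2 × C: no H
  2 × N: no H
  1 × N: 2 H
  1 × O: 1 H
  Total hydrogens = 21.
Molecular formula: C11H21N3O

C11H21N3O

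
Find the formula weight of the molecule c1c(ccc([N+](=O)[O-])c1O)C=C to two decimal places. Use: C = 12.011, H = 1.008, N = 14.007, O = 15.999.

Molecular formula: C8H7NO3.
M = 8×12.011 + 7×1.008 + 1×14.007 + 3×15.999 = 165.15 g/mol.

165.15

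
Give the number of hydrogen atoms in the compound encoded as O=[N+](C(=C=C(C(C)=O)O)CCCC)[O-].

13

Hydrogens are implicit in SMILES; fill each atom to its normal valence:
  4 × C: no H
  3 × C: 2 H each → 6
  2 × C: 3 H each → 6
  2 × O: no H
  1 × N (charge +1): no H
  1 × O: 1 H
  1 × O (charge -1): no H
  Total hydrogens = 13.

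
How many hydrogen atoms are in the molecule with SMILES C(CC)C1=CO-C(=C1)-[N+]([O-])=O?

9

Hydrogens are implicit in SMILES; fill each atom to its normal valence:
  2 × C: 2 H each → 4
  2 × C (aromatic): 1 H each → 2
  2 × C (aromatic): no H
  1 × C: 3 H
  1 × N (charge +1): no H
  1 × O (aromatic): no H
  1 × O: no H
  1 × O (charge -1): no H
  Total hydrogens = 9.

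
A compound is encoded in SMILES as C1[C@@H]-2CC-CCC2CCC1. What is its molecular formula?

C10H18

Heavy atoms from the SMILES: 10 C.
Implicit hydrogens by atom environment:
  8 × C: 2 H each → 16
  2 × C: 1 H each → 2
  Total hydrogens = 18.
Molecular formula: C10H18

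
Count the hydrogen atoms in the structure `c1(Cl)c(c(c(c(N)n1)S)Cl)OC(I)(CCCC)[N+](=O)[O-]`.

12

Hydrogens are implicit in SMILES; fill each atom to its normal valence:
  5 × C (aromatic): no H
  3 × C: 2 H each → 6
  2 × Cl: no H
  2 × O: no H
  1 × C: 3 H
  1 × C: no H
  1 × I: no H
  1 × N: 2 H
  1 × N (aromatic): no H
  1 × N (charge +1): no H
  1 × O (charge -1): no H
  1 × S: 1 H
  Total hydrogens = 12.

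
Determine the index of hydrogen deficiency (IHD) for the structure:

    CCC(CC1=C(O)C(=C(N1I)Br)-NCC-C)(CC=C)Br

Molecular formula from the SMILES: C14H21Br2IN2O.
DoU = (2C + 2 + N − H − X)/2 = (2·14 + 2 + 2 − 21 − 3)/2 = 8/2 = 4.
(Structurally: 1 ring(s) + 3 π bond(s) = 4.)

4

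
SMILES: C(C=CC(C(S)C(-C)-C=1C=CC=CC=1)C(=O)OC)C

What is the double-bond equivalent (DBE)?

6

Molecular formula from the SMILES: C16H22O2S.
DoU = (2C + 2 + N − H − X)/2 = (2·16 + 2 + 0 − 22 − 0)/2 = 12/2 = 6.
(Structurally: 1 ring(s) + 5 π bond(s) = 6.)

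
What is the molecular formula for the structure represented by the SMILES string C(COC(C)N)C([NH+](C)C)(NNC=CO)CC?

C11H27N4O2+

Heavy atoms from the SMILES: 11 C, 4 N, 2 O.
Implicit hydrogens by atom environment:
  4 × C: 3 H each → 12
  3 × C: 2 H each → 6
  3 × C: 1 H each → 3
  2 × N: 1 H each → 2
  1 × C: no H
  1 × N: 2 H
  1 × N (charge +1): 1 H
  1 × O: 1 H
  1 × O: no H
  Total hydrogens = 27.
Net charge +1.
Molecular formula: C11H27N4O2+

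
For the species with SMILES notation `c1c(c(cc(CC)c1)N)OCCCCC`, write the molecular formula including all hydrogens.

Heavy atoms from the SMILES: 13 C, 1 N, 1 O.
Implicit hydrogens by atom environment:
  5 × C: 2 H each → 10
  3 × C (aromatic): 1 H each → 3
  3 × C (aromatic): no H
  2 × C: 3 H each → 6
  1 × N: 2 H
  1 × O: no H
  Total hydrogens = 21.
Molecular formula: C13H21NO

C13H21NO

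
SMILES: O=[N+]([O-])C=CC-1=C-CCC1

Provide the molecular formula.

C7H9NO2

Heavy atoms from the SMILES: 7 C, 1 N, 2 O.
Implicit hydrogens by atom environment:
  3 × C: 2 H each → 6
  3 × C: 1 H each → 3
  1 × C: no H
  1 × N (charge +1): no H
  1 × O: no H
  1 × O (charge -1): no H
  Total hydrogens = 9.
Molecular formula: C7H9NO2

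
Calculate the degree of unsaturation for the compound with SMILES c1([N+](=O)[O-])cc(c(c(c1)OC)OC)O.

Molecular formula from the SMILES: C8H9NO5.
DoU = (2C + 2 + N − H − X)/2 = (2·8 + 2 + 1 − 9 − 0)/2 = 10/2 = 5.
(Structurally: 1 ring(s) + 4 π bond(s) = 5.)

5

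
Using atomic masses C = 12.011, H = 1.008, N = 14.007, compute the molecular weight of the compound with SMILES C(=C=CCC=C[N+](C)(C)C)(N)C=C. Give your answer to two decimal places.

179.29

Molecular formula: C11H19N2+.
M = 11×12.011 + 19×1.008 + 2×14.007 = 179.29 g/mol.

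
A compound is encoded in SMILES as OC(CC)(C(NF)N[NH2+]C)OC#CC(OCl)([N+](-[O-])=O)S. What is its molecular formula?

C8H15ClFN4O5S+

Heavy atoms from the SMILES: 8 C, 1 Cl, 1 F, 4 N, 5 O, 1 S.
Implicit hydrogens by atom environment:
  4 × C: no H
  3 × O: no H
  2 × C: 3 H each → 6
  2 × N: 1 H each → 2
  1 × C: 2 H
  1 × C: 1 H
  1 × Cl: no H
  1 × F: no H
  1 × N (charge +1): 2 H
  1 × N (charge +1): no H
  1 × O: 1 H
  1 × O (charge -1): no H
  1 × S: 1 H
  Total hydrogens = 15.
Net charge +1.
Molecular formula: C8H15ClFN4O5S+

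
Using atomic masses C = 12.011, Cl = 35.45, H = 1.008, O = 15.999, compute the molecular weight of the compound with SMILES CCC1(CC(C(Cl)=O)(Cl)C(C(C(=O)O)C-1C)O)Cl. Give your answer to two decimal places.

317.59

Molecular formula: C11H15Cl3O4.
M = 11×12.011 + 3×35.45 + 15×1.008 + 4×15.999 = 317.59 g/mol.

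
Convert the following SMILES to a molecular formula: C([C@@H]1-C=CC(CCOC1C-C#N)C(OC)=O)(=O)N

C12H16N2O4

Heavy atoms from the SMILES: 12 C, 2 N, 4 O.
Implicit hydrogens by atom environment:
  5 × C: 1 H each → 5
  4 × O: no H
  3 × C: 2 H each → 6
  3 × C: no H
  1 × C: 3 H
  1 × N: 2 H
  1 × N: no H
  Total hydrogens = 16.
Molecular formula: C12H16N2O4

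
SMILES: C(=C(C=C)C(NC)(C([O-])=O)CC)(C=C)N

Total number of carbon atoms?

The symbol for carbon appears 11 times in the SMILES.

11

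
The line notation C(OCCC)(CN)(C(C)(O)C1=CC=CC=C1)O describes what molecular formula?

Heavy atoms from the SMILES: 13 C, 1 N, 3 O.
Implicit hydrogens by atom environment:
  5 × C (aromatic): 1 H each → 5
  3 × C: 2 H each → 6
  2 × C: 3 H each → 6
  2 × C: no H
  2 × O: 1 H each → 2
  1 × C (aromatic): no H
  1 × N: 2 H
  1 × O: no H
  Total hydrogens = 21.
Molecular formula: C13H21NO3

C13H21NO3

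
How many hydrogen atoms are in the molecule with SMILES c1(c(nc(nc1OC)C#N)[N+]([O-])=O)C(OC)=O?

6

Hydrogens are implicit in SMILES; fill each atom to its normal valence:
  4 × C (aromatic): no H
  4 × O: no H
  2 × C: 3 H each → 6
  2 × C: no H
  2 × N (aromatic): no H
  1 × N: no H
  1 × N (charge +1): no H
  1 × O (charge -1): no H
  Total hydrogens = 6.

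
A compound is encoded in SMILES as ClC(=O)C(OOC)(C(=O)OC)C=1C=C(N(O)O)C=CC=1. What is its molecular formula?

Heavy atoms from the SMILES: 11 C, 1 Cl, 1 N, 7 O.
Implicit hydrogens by atom environment:
  5 × O: no H
  4 × C (aromatic): 1 H each → 4
  3 × C: no H
  2 × C: 3 H each → 6
  2 × C (aromatic): no H
  2 × O: 1 H each → 2
  1 × Cl: no H
  1 × N: no H
  Total hydrogens = 12.
Molecular formula: C11H12ClNO7

C11H12ClNO7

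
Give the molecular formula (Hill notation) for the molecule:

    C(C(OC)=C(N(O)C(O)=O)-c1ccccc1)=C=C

C13H13NO4

Heavy atoms from the SMILES: 13 C, 1 N, 4 O.
Implicit hydrogens by atom environment:
  5 × C (aromatic): 1 H each → 5
  4 × C: no H
  2 × O: 1 H each → 2
  2 × O: no H
  1 × C: 3 H
  1 × C: 2 H
  1 × C: 1 H
  1 × C (aromatic): no H
  1 × N: no H
  Total hydrogens = 13.
Molecular formula: C13H13NO4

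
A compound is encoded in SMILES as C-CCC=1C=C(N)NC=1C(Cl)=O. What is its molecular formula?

C8H11ClN2O

Heavy atoms from the SMILES: 8 C, 1 Cl, 2 N, 1 O.
Implicit hydrogens by atom environment:
  3 × C (aromatic): no H
  2 × C: 2 H each → 4
  1 × C: 3 H
  1 × C (aromatic): 1 H
  1 × C: no H
  1 × Cl: no H
  1 × N: 2 H
  1 × N (aromatic): 1 H
  1 × O: no H
  Total hydrogens = 11.
Molecular formula: C8H11ClN2O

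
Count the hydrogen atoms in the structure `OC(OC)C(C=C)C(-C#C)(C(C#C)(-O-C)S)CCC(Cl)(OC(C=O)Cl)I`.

21

Hydrogens are implicit in SMILES; fill each atom to its normal valence:
  7 × C: 1 H each → 7
  5 × C: no H
  4 × O: no H
  3 × C: 2 H each → 6
  2 × C: 3 H each → 6
  2 × Cl: no H
  1 × I: no H
  1 × O: 1 H
  1 × S: 1 H
  Total hydrogens = 21.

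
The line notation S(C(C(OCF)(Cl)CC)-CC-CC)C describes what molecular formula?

Heavy atoms from the SMILES: 10 C, 1 Cl, 1 F, 1 O, 1 S.
Implicit hydrogens by atom environment:
  5 × C: 2 H each → 10
  3 × C: 3 H each → 9
  1 × C: 1 H
  1 × C: no H
  1 × Cl: no H
  1 × F: no H
  1 × O: no H
  1 × S: no H
  Total hydrogens = 20.
Molecular formula: C10H20ClFOS

C10H20ClFOS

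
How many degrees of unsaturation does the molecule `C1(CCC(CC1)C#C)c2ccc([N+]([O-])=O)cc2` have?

Molecular formula from the SMILES: C14H15NO2.
DoU = (2C + 2 + N − H − X)/2 = (2·14 + 2 + 1 − 15 − 0)/2 = 16/2 = 8.
(Structurally: 2 ring(s) + 6 π bond(s) = 8.)

8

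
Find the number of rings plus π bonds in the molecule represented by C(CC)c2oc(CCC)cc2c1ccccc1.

Molecular formula from the SMILES: C16H20O.
DoU = (2C + 2 + N − H − X)/2 = (2·16 + 2 + 0 − 20 − 0)/2 = 14/2 = 7.
(Structurally: 2 ring(s) + 5 π bond(s) = 7.)

7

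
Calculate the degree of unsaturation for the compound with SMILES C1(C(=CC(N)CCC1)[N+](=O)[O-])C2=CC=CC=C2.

Molecular formula from the SMILES: C13H16N2O2.
DoU = (2C + 2 + N − H − X)/2 = (2·13 + 2 + 2 − 16 − 0)/2 = 14/2 = 7.
(Structurally: 2 ring(s) + 5 π bond(s) = 7.)

7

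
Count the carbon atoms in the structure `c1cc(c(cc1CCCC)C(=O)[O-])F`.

The symbol for carbon appears 11 times in the SMILES. Lowercase c denotes aromatic carbon and counts toward C.

11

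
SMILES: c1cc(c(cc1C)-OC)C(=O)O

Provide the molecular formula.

C9H10O3

Heavy atoms from the SMILES: 9 C, 3 O.
Implicit hydrogens by atom environment:
  3 × C (aromatic): 1 H each → 3
  3 × C (aromatic): no H
  2 × C: 3 H each → 6
  2 × O: no H
  1 × C: no H
  1 × O: 1 H
  Total hydrogens = 10.
Molecular formula: C9H10O3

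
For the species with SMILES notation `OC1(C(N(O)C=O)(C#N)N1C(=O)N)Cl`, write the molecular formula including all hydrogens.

C5H5ClN4O4

Heavy atoms from the SMILES: 5 C, 1 Cl, 4 N, 4 O.
Implicit hydrogens by atom environment:
  4 × C: no H
  3 × N: no H
  2 × O: 1 H each → 2
  2 × O: no H
  1 × C: 1 H
  1 × Cl: no H
  1 × N: 2 H
  Total hydrogens = 5.
Molecular formula: C5H5ClN4O4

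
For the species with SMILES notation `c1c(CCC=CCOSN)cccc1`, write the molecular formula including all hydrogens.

Heavy atoms from the SMILES: 11 C, 1 N, 1 O, 1 S.
Implicit hydrogens by atom environment:
  5 × C (aromatic): 1 H each → 5
  3 × C: 2 H each → 6
  2 × C: 1 H each → 2
  1 × C (aromatic): no H
  1 × N: 2 H
  1 × O: no H
  1 × S: no H
  Total hydrogens = 15.
Molecular formula: C11H15NOS

C11H15NOS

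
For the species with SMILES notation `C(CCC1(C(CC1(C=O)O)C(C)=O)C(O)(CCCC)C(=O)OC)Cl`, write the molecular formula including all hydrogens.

C17H27ClO6

Heavy atoms from the SMILES: 17 C, 1 Cl, 6 O.
Implicit hydrogens by atom environment:
  7 × C: 2 H each → 14
  5 × C: no H
  4 × O: no H
  3 × C: 3 H each → 9
  2 × C: 1 H each → 2
  2 × O: 1 H each → 2
  1 × Cl: no H
  Total hydrogens = 27.
Molecular formula: C17H27ClO6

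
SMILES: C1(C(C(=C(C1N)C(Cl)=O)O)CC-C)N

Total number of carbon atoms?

9

The symbol for carbon appears 9 times in the SMILES. (Cl is a single chlorine, not C + l.)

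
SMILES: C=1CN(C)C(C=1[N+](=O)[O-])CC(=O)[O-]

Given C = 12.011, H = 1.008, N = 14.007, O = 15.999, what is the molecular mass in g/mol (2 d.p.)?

Molecular formula: C7H9N2O4-.
M = 7×12.011 + 9×1.008 + 2×14.007 + 4×15.999 = 185.16 g/mol.

185.16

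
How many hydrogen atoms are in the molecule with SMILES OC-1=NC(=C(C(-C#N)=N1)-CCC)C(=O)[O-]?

Hydrogens are implicit in SMILES; fill each atom to its normal valence:
  4 × C (aromatic): no H
  2 × C: 2 H each → 4
  2 × C: no H
  2 × N (aromatic): no H
  1 × C: 3 H
  1 × N: no H
  1 × O: 1 H
  1 × O: no H
  1 × O (charge -1): no H
  Total hydrogens = 8.

8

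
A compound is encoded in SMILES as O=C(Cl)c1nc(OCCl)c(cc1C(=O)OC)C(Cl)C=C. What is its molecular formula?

C12H10Cl3NO4

Heavy atoms from the SMILES: 12 C, 3 Cl, 1 N, 4 O.
Implicit hydrogens by atom environment:
  4 × C (aromatic): no H
  4 × O: no H
  3 × Cl: no H
  2 × C: 2 H each → 4
  2 × C: 1 H each → 2
  2 × C: no H
  1 × C: 3 H
  1 × C (aromatic): 1 H
  1 × N (aromatic): no H
  Total hydrogens = 10.
Molecular formula: C12H10Cl3NO4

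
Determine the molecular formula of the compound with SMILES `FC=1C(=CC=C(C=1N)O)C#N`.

C7H5FN2O

Heavy atoms from the SMILES: 7 C, 1 F, 2 N, 1 O.
Implicit hydrogens by atom environment:
  4 × C (aromatic): no H
  2 × C (aromatic): 1 H each → 2
  1 × C: no H
  1 × F: no H
  1 × N: 2 H
  1 × N: no H
  1 × O: 1 H
  Total hydrogens = 5.
Molecular formula: C7H5FN2O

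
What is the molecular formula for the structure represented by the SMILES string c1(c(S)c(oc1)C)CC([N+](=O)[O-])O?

Heavy atoms from the SMILES: 7 C, 1 N, 4 O, 1 S.
Implicit hydrogens by atom environment:
  3 × C (aromatic): no H
  1 × C: 3 H
  1 × C: 2 H
  1 × C (aromatic): 1 H
  1 × C: 1 H
  1 × N (charge +1): no H
  1 × O: 1 H
  1 × O (aromatic): no H
  1 × O: no H
  1 × O (charge -1): no H
  1 × S: 1 H
  Total hydrogens = 9.
Molecular formula: C7H9NO4S

C7H9NO4S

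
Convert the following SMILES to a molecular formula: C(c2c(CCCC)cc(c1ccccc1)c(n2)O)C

Heavy atoms from the SMILES: 17 C, 1 N, 1 O.
Implicit hydrogens by atom environment:
  6 × C (aromatic): 1 H each → 6
  5 × C (aromatic): no H
  4 × C: 2 H each → 8
  2 × C: 3 H each → 6
  1 × N (aromatic): no H
  1 × O: 1 H
  Total hydrogens = 21.
Molecular formula: C17H21NO

C17H21NO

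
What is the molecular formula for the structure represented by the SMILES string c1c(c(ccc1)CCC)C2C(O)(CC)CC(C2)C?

Heavy atoms from the SMILES: 17 C, 1 O.
Implicit hydrogens by atom environment:
  5 × C: 2 H each → 10
  4 × C (aromatic): 1 H each → 4
  3 × C: 3 H each → 9
  2 × C: 1 H each → 2
  2 × C (aromatic): no H
  1 × C: no H
  1 × O: 1 H
  Total hydrogens = 26.
Molecular formula: C17H26O

C17H26O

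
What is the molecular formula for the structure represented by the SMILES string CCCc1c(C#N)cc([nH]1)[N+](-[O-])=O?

C8H9N3O2

Heavy atoms from the SMILES: 8 C, 3 N, 2 O.
Implicit hydrogens by atom environment:
  3 × C (aromatic): no H
  2 × C: 2 H each → 4
  1 × C: 3 H
  1 × C (aromatic): 1 H
  1 × C: no H
  1 × N (aromatic): 1 H
  1 × N: no H
  1 × N (charge +1): no H
  1 × O: no H
  1 × O (charge -1): no H
  Total hydrogens = 9.
Molecular formula: C8H9N3O2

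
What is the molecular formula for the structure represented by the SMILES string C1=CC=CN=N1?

C4H4N2

Heavy atoms from the SMILES: 4 C, 2 N.
Implicit hydrogens by atom environment:
  4 × C (aromatic): 1 H each → 4
  2 × N (aromatic): no H
  Total hydrogens = 4.
Molecular formula: C4H4N2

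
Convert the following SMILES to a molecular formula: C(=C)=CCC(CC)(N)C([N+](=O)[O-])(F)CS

Heavy atoms from the SMILES: 9 C, 1 F, 2 N, 2 O, 1 S.
Implicit hydrogens by atom environment:
  4 × C: 2 H each → 8
  3 × C: no H
  1 × C: 3 H
  1 × C: 1 H
  1 × F: no H
  1 × N: 2 H
  1 × N (charge +1): no H
  1 × O: no H
  1 × O (charge -1): no H
  1 × S: 1 H
  Total hydrogens = 15.
Molecular formula: C9H15FN2O2S

C9H15FN2O2S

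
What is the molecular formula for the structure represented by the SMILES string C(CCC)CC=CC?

Heavy atoms from the SMILES: 8 C.
Implicit hydrogens by atom environment:
  4 × C: 2 H each → 8
  2 × C: 3 H each → 6
  2 × C: 1 H each → 2
  Total hydrogens = 16.
Molecular formula: C8H16

C8H16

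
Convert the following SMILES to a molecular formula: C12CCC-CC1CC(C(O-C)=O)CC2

Heavy atoms from the SMILES: 12 C, 2 O.
Implicit hydrogens by atom environment:
  7 × C: 2 H each → 14
  3 × C: 1 H each → 3
  2 × O: no H
  1 × C: 3 H
  1 × C: no H
  Total hydrogens = 20.
Molecular formula: C12H20O2

C12H20O2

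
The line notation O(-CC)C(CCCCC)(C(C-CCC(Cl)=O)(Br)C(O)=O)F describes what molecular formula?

Heavy atoms from the SMILES: 1 Br, 14 C, 1 Cl, 1 F, 4 O.
Implicit hydrogens by atom environment:
  8 × C: 2 H each → 16
  4 × C: no H
  3 × O: no H
  2 × C: 3 H each → 6
  1 × Br: no H
  1 × Cl: no H
  1 × F: no H
  1 × O: 1 H
  Total hydrogens = 23.
Molecular formula: C14H23BrClFO4

C14H23BrClFO4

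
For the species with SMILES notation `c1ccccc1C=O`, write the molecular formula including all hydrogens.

Heavy atoms from the SMILES: 7 C, 1 O.
Implicit hydrogens by atom environment:
  5 × C (aromatic): 1 H each → 5
  1 × C: 1 H
  1 × C (aromatic): no H
  1 × O: no H
  Total hydrogens = 6.
Molecular formula: C7H6O

C7H6O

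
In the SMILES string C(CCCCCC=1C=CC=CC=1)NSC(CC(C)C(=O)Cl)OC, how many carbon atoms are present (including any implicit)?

The symbol for carbon appears 18 times in the SMILES. (Cl is a single chlorine, not C + l.)

18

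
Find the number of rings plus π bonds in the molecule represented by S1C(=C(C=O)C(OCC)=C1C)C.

Molecular formula from the SMILES: C9H12O2S.
DoU = (2C + 2 + N − H − X)/2 = (2·9 + 2 + 0 − 12 − 0)/2 = 8/2 = 4.
(Structurally: 1 ring(s) + 3 π bond(s) = 4.)

4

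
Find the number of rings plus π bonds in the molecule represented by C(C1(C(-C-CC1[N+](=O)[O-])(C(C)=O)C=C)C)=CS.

5

Molecular formula from the SMILES: C12H17NO3S.
DoU = (2C + 2 + N − H − X)/2 = (2·12 + 2 + 1 − 17 − 0)/2 = 10/2 = 5.
(Structurally: 1 ring(s) + 4 π bond(s) = 5.)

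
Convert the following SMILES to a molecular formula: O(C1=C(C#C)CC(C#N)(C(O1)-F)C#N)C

C10H7FN2O2

Heavy atoms from the SMILES: 10 C, 1 F, 2 N, 2 O.
Implicit hydrogens by atom environment:
  6 × C: no H
  2 × C: 1 H each → 2
  2 × N: no H
  2 × O: no H
  1 × C: 3 H
  1 × C: 2 H
  1 × F: no H
  Total hydrogens = 7.
Molecular formula: C10H7FN2O2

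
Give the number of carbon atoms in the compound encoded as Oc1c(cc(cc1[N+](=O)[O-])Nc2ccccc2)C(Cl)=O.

The symbol for carbon appears 13 times in the SMILES. Lowercase c denotes aromatic carbon and counts toward C.

13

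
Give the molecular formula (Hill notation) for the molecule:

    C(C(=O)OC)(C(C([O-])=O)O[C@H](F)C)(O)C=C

C9H12FO6-

Heavy atoms from the SMILES: 9 C, 1 F, 6 O.
Implicit hydrogens by atom environment:
  4 × O: no H
  3 × C: 1 H each → 3
  3 × C: no H
  2 × C: 3 H each → 6
  1 × C: 2 H
  1 × F: no H
  1 × O: 1 H
  1 × O (charge -1): no H
  Total hydrogens = 12.
Net charge -1.
Molecular formula: C9H12FO6-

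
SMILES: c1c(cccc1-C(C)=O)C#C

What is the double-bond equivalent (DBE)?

7

Molecular formula from the SMILES: C10H8O.
DoU = (2C + 2 + N − H − X)/2 = (2·10 + 2 + 0 − 8 − 0)/2 = 14/2 = 7.
(Structurally: 1 ring(s) + 6 π bond(s) = 7.)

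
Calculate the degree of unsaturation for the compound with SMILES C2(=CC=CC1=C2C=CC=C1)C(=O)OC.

Molecular formula from the SMILES: C12H10O2.
DoU = (2C + 2 + N − H − X)/2 = (2·12 + 2 + 0 − 10 − 0)/2 = 16/2 = 8.
(Structurally: 2 ring(s) + 6 π bond(s) = 8.)

8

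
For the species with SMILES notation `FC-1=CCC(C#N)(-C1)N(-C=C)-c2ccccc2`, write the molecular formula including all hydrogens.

Heavy atoms from the SMILES: 14 C, 1 F, 2 N.
Implicit hydrogens by atom environment:
  5 × C (aromatic): 1 H each → 5
  3 × C: 2 H each → 6
  3 × C: no H
  2 × C: 1 H each → 2
  2 × N: no H
  1 × C (aromatic): no H
  1 × F: no H
  Total hydrogens = 13.
Molecular formula: C14H13FN2

C14H13FN2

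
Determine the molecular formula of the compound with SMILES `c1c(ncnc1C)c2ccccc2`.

C11H10N2

Heavy atoms from the SMILES: 11 C, 2 N.
Implicit hydrogens by atom environment:
  7 × C (aromatic): 1 H each → 7
  3 × C (aromatic): no H
  2 × N (aromatic): no H
  1 × C: 3 H
  Total hydrogens = 10.
Molecular formula: C11H10N2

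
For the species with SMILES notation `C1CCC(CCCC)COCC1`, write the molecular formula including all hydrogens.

C11H22O

Heavy atoms from the SMILES: 11 C, 1 O.
Implicit hydrogens by atom environment:
  9 × C: 2 H each → 18
  1 × C: 3 H
  1 × C: 1 H
  1 × O: no H
  Total hydrogens = 22.
Molecular formula: C11H22O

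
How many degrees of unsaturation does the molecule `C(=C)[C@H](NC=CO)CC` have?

2

Molecular formula from the SMILES: C7H13NO.
DoU = (2C + 2 + N − H − X)/2 = (2·7 + 2 + 1 − 13 − 0)/2 = 4/2 = 2.
(Structurally: 0 ring(s) + 2 π bond(s) = 2.)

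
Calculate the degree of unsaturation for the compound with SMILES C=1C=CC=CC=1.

Molecular formula from the SMILES: C6H6.
DoU = (2C + 2 + N − H − X)/2 = (2·6 + 2 + 0 − 6 − 0)/2 = 8/2 = 4.
(Structurally: 1 ring(s) + 3 π bond(s) = 4.)

4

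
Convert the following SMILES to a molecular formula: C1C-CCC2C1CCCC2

Heavy atoms from the SMILES: 10 C.
Implicit hydrogens by atom environment:
  8 × C: 2 H each → 16
  2 × C: 1 H each → 2
  Total hydrogens = 18.
Molecular formula: C10H18

C10H18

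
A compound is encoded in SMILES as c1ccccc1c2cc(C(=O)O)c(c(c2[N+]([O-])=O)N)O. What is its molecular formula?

C13H10N2O5

Heavy atoms from the SMILES: 13 C, 2 N, 5 O.
Implicit hydrogens by atom environment:
  6 × C (aromatic): 1 H each → 6
  6 × C (aromatic): no H
  2 × O: 1 H each → 2
  2 × O: no H
  1 × C: no H
  1 × N: 2 H
  1 × N (charge +1): no H
  1 × O (charge -1): no H
  Total hydrogens = 10.
Molecular formula: C13H10N2O5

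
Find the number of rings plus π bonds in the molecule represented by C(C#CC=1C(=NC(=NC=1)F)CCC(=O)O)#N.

Molecular formula from the SMILES: C10H6FN3O2.
DoU = (2C + 2 + N − H − X)/2 = (2·10 + 2 + 3 − 6 − 1)/2 = 18/2 = 9.
(Structurally: 1 ring(s) + 8 π bond(s) = 9.)

9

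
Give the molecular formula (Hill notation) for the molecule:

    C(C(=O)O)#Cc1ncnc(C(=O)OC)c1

C9H6N2O4

Heavy atoms from the SMILES: 9 C, 2 N, 4 O.
Implicit hydrogens by atom environment:
  4 × C: no H
  3 × O: no H
  2 × C (aromatic): 1 H each → 2
  2 × C (aromatic): no H
  2 × N (aromatic): no H
  1 × C: 3 H
  1 × O: 1 H
  Total hydrogens = 6.
Molecular formula: C9H6N2O4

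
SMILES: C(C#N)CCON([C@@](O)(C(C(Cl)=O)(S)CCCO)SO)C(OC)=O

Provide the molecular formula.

Heavy atoms from the SMILES: 12 C, 1 Cl, 2 N, 7 O, 2 S.
Implicit hydrogens by atom environment:
  6 × C: 2 H each → 12
  5 × C: no H
  4 × O: no H
  3 × O: 1 H each → 3
  2 × N: no H
  1 × C: 3 H
  1 × Cl: no H
  1 × S: 1 H
  1 × S: no H
  Total hydrogens = 19.
Molecular formula: C12H19ClN2O7S2

C12H19ClN2O7S2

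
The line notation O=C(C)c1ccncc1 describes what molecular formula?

Heavy atoms from the SMILES: 7 C, 1 N, 1 O.
Implicit hydrogens by atom environment:
  4 × C (aromatic): 1 H each → 4
  1 × C: 3 H
  1 × C (aromatic): no H
  1 × C: no H
  1 × N (aromatic): no H
  1 × O: no H
  Total hydrogens = 7.
Molecular formula: C7H7NO

C7H7NO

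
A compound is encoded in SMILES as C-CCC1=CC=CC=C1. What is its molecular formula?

Heavy atoms from the SMILES: 9 C.
Implicit hydrogens by atom environment:
  5 × C (aromatic): 1 H each → 5
  2 × C: 2 H each → 4
  1 × C: 3 H
  1 × C (aromatic): no H
  Total hydrogens = 12.
Molecular formula: C9H12

C9H12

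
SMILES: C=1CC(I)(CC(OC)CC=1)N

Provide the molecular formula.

Heavy atoms from the SMILES: 8 C, 1 I, 1 N, 1 O.
Implicit hydrogens by atom environment:
  3 × C: 2 H each → 6
  3 × C: 1 H each → 3
  1 × C: 3 H
  1 × C: no H
  1 × I: no H
  1 × N: 2 H
  1 × O: no H
  Total hydrogens = 14.
Molecular formula: C8H14INO

C8H14INO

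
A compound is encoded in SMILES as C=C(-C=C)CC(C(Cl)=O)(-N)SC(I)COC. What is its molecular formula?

Heavy atoms from the SMILES: 10 C, 1 Cl, 1 I, 1 N, 2 O, 1 S.
Implicit hydrogens by atom environment:
  4 × C: 2 H each → 8
  3 × C: no H
  2 × C: 1 H each → 2
  2 × O: no H
  1 × C: 3 H
  1 × Cl: no H
  1 × I: no H
  1 × N: 2 H
  1 × S: no H
  Total hydrogens = 15.
Molecular formula: C10H15ClINO2S

C10H15ClINO2S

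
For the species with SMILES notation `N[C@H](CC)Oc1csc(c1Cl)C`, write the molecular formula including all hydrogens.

C8H12ClNOS

Heavy atoms from the SMILES: 8 C, 1 Cl, 1 N, 1 O, 1 S.
Implicit hydrogens by atom environment:
  3 × C (aromatic): no H
  2 × C: 3 H each → 6
  1 × C: 2 H
  1 × C (aromatic): 1 H
  1 × C: 1 H
  1 × Cl: no H
  1 × N: 2 H
  1 × O: no H
  1 × S (aromatic): no H
  Total hydrogens = 12.
Molecular formula: C8H12ClNOS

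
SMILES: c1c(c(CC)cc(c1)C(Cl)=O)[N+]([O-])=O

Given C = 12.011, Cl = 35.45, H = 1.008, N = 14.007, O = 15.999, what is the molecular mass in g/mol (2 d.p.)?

213.62

Molecular formula: C9H8ClNO3.
M = 9×12.011 + 1×35.45 + 8×1.008 + 1×14.007 + 3×15.999 = 213.62 g/mol.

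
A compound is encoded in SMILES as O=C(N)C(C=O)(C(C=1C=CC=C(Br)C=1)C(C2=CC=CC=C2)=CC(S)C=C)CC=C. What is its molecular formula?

C24H24BrNO2S

Heavy atoms from the SMILES: 1 Br, 24 C, 1 N, 2 O, 1 S.
Implicit hydrogens by atom environment:
  9 × C (aromatic): 1 H each → 9
  6 × C: 1 H each → 6
  3 × C: 2 H each → 6
  3 × C: no H
  3 × C (aromatic): no H
  2 × O: no H
  1 × Br: no H
  1 × N: 2 H
  1 × S: 1 H
  Total hydrogens = 24.
Molecular formula: C24H24BrNO2S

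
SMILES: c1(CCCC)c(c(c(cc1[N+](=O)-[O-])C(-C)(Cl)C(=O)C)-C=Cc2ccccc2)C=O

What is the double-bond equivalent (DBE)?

12

Molecular formula from the SMILES: C23H24ClNO4.
DoU = (2C + 2 + N − H − X)/2 = (2·23 + 2 + 1 − 24 − 1)/2 = 24/2 = 12.
(Structurally: 2 ring(s) + 10 π bond(s) = 12.)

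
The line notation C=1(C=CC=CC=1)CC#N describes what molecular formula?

C8H7N

Heavy atoms from the SMILES: 8 C, 1 N.
Implicit hydrogens by atom environment:
  5 × C (aromatic): 1 H each → 5
  1 × C: 2 H
  1 × C (aromatic): no H
  1 × C: no H
  1 × N: no H
  Total hydrogens = 7.
Molecular formula: C8H7N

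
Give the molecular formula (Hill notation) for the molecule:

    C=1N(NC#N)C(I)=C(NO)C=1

C5H5IN4O

Heavy atoms from the SMILES: 5 C, 1 I, 4 N, 1 O.
Implicit hydrogens by atom environment:
  2 × C (aromatic): 1 H each → 2
  2 × C (aromatic): no H
  2 × N: 1 H each → 2
  1 × C: no H
  1 × I: no H
  1 × N (aromatic): no H
  1 × N: no H
  1 × O: 1 H
  Total hydrogens = 5.
Molecular formula: C5H5IN4O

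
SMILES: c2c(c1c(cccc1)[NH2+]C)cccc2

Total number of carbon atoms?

13

The symbol for carbon appears 13 times in the SMILES. Lowercase c denotes aromatic carbon and counts toward C.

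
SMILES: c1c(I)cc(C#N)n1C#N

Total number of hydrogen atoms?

2

Hydrogens are implicit in SMILES; fill each atom to its normal valence:
  2 × C (aromatic): 1 H each → 2
  2 × C (aromatic): no H
  2 × C: no H
  2 × N: no H
  1 × I: no H
  1 × N (aromatic): no H
  Total hydrogens = 2.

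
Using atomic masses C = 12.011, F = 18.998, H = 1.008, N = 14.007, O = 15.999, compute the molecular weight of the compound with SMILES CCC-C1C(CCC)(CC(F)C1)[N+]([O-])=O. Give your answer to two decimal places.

217.28

Molecular formula: C11H20FNO2.
M = 11×12.011 + 1×18.998 + 20×1.008 + 1×14.007 + 2×15.999 = 217.28 g/mol.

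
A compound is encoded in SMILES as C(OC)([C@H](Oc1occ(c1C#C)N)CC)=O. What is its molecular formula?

Heavy atoms from the SMILES: 11 C, 1 N, 4 O.
Implicit hydrogens by atom environment:
  3 × C (aromatic): no H
  3 × O: no H
  2 × C: 3 H each → 6
  2 × C: 1 H each → 2
  2 × C: no H
  1 × C: 2 H
  1 × C (aromatic): 1 H
  1 × N: 2 H
  1 × O (aromatic): no H
  Total hydrogens = 13.
Molecular formula: C11H13NO4

C11H13NO4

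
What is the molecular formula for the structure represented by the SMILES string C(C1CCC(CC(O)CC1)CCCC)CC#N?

Heavy atoms from the SMILES: 15 C, 1 N, 1 O.
Implicit hydrogens by atom environment:
  10 × C: 2 H each → 20
  3 × C: 1 H each → 3
  1 × C: 3 H
  1 × C: no H
  1 × N: no H
  1 × O: 1 H
  Total hydrogens = 27.
Molecular formula: C15H27NO

C15H27NO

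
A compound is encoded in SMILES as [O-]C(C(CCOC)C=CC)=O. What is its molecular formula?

C8H13O3-

Heavy atoms from the SMILES: 8 C, 3 O.
Implicit hydrogens by atom environment:
  3 × C: 1 H each → 3
  2 × C: 3 H each → 6
  2 × C: 2 H each → 4
  2 × O: no H
  1 × C: no H
  1 × O (charge -1): no H
  Total hydrogens = 13.
Net charge -1.
Molecular formula: C8H13O3-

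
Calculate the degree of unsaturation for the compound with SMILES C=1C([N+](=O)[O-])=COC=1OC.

Molecular formula from the SMILES: C5H5NO4.
DoU = (2C + 2 + N − H − X)/2 = (2·5 + 2 + 1 − 5 − 0)/2 = 8/2 = 4.
(Structurally: 1 ring(s) + 3 π bond(s) = 4.)

4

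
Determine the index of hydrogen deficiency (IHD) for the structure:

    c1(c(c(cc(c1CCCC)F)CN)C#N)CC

6

Molecular formula from the SMILES: C14H19FN2.
DoU = (2C + 2 + N − H − X)/2 = (2·14 + 2 + 2 − 19 − 1)/2 = 12/2 = 6.
(Structurally: 1 ring(s) + 5 π bond(s) = 6.)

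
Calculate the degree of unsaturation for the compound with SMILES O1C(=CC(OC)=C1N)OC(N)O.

3

Molecular formula from the SMILES: C6H10N2O4.
DoU = (2C + 2 + N − H − X)/2 = (2·6 + 2 + 2 − 10 − 0)/2 = 6/2 = 3.
(Structurally: 1 ring(s) + 2 π bond(s) = 3.)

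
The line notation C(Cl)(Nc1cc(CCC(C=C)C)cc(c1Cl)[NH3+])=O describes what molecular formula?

Heavy atoms from the SMILES: 13 C, 2 Cl, 2 N, 1 O.
Implicit hydrogens by atom environment:
  4 × C (aromatic): no H
  3 × C: 2 H each → 6
  2 × C (aromatic): 1 H each → 2
  2 × C: 1 H each → 2
  2 × Cl: no H
  1 × C: 3 H
  1 × C: no H
  1 × N (charge +1): 3 H
  1 × N: 1 H
  1 × O: no H
  Total hydrogens = 17.
Net charge +1.
Molecular formula: C13H17Cl2N2O+

C13H17Cl2N2O+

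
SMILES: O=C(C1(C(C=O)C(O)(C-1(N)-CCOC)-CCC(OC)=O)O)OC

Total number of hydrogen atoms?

23

Hydrogens are implicit in SMILES; fill each atom to its normal valence:
  6 × O: no H
  5 × C: no H
  4 × C: 2 H each → 8
  3 × C: 3 H each → 9
  2 × C: 1 H each → 2
  2 × O: 1 H each → 2
  1 × N: 2 H
  Total hydrogens = 23.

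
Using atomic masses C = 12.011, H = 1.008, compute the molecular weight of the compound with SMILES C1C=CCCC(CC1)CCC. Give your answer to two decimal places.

Molecular formula: C11H20.
M = 11×12.011 + 20×1.008 = 152.28 g/mol.

152.28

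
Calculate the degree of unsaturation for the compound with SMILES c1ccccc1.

Molecular formula from the SMILES: C6H6.
DoU = (2C + 2 + N − H − X)/2 = (2·6 + 2 + 0 − 6 − 0)/2 = 8/2 = 4.
(Structurally: 1 ring(s) + 3 π bond(s) = 4.)

4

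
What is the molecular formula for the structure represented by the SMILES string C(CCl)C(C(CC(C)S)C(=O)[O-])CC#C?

C11H16ClO2S-

Heavy atoms from the SMILES: 11 C, 1 Cl, 2 O, 1 S.
Implicit hydrogens by atom environment:
  4 × C: 2 H each → 8
  4 × C: 1 H each → 4
  2 × C: no H
  1 × C: 3 H
  1 × Cl: no H
  1 × O: no H
  1 × O (charge -1): no H
  1 × S: 1 H
  Total hydrogens = 16.
Net charge -1.
Molecular formula: C11H16ClO2S-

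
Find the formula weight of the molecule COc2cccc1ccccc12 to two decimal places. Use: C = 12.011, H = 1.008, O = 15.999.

Molecular formula: C11H10O.
M = 11×12.011 + 10×1.008 + 1×15.999 = 158.20 g/mol.

158.20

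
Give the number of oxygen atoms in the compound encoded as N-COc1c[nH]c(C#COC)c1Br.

The symbol for oxygen appears 2 times in the SMILES.

2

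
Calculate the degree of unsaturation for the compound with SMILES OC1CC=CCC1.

2

Molecular formula from the SMILES: C6H10O.
DoU = (2C + 2 + N − H − X)/2 = (2·6 + 2 + 0 − 10 − 0)/2 = 4/2 = 2.
(Structurally: 1 ring(s) + 1 π bond(s) = 2.)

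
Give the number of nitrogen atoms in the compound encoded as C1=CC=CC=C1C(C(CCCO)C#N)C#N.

The symbol for nitrogen appears 2 times in the SMILES.

2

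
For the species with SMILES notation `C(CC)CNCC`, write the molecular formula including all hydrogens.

C6H15N

Heavy atoms from the SMILES: 6 C, 1 N.
Implicit hydrogens by atom environment:
  4 × C: 2 H each → 8
  2 × C: 3 H each → 6
  1 × N: 1 H
  Total hydrogens = 15.
Molecular formula: C6H15N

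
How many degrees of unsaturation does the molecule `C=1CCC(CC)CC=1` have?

Molecular formula from the SMILES: C8H14.
DoU = (2C + 2 + N − H − X)/2 = (2·8 + 2 + 0 − 14 − 0)/2 = 4/2 = 2.
(Structurally: 1 ring(s) + 1 π bond(s) = 2.)

2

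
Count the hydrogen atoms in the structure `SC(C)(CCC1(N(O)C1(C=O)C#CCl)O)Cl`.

Hydrogens are implicit in SMILES; fill each atom to its normal valence:
  5 × C: no H
  2 × C: 2 H each → 4
  2 × Cl: no H
  2 × O: 1 H each → 2
  1 × C: 3 H
  1 × C: 1 H
  1 × N: no H
  1 × O: no H
  1 × S: 1 H
  Total hydrogens = 11.

11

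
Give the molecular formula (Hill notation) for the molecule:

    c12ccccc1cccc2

C10H8

Heavy atoms from the SMILES: 10 C.
Implicit hydrogens by atom environment:
  8 × C (aromatic): 1 H each → 8
  2 × C (aromatic): no H
  Total hydrogens = 8.
Molecular formula: C10H8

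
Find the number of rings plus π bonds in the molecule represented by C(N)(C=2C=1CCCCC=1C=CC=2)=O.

Molecular formula from the SMILES: C11H13NO.
DoU = (2C + 2 + N − H − X)/2 = (2·11 + 2 + 1 − 13 − 0)/2 = 12/2 = 6.
(Structurally: 2 ring(s) + 4 π bond(s) = 6.)

6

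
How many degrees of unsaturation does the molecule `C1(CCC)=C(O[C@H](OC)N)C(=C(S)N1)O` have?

Molecular formula from the SMILES: C9H16N2O3S.
DoU = (2C + 2 + N − H − X)/2 = (2·9 + 2 + 2 − 16 − 0)/2 = 6/2 = 3.
(Structurally: 1 ring(s) + 2 π bond(s) = 3.)

3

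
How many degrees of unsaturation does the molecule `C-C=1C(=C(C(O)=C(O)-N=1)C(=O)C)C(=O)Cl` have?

6

Molecular formula from the SMILES: C9H8ClNO4.
DoU = (2C + 2 + N − H − X)/2 = (2·9 + 2 + 1 − 8 − 1)/2 = 12/2 = 6.
(Structurally: 1 ring(s) + 5 π bond(s) = 6.)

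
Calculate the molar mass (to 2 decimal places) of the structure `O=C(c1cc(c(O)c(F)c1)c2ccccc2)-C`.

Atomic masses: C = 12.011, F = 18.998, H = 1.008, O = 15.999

Molecular formula: C14H11FO2.
M = 14×12.011 + 1×18.998 + 11×1.008 + 2×15.999 = 230.24 g/mol.

230.24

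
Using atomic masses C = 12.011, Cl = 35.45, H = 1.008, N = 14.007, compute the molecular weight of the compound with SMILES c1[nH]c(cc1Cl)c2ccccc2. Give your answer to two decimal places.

Molecular formula: C10H8ClN.
M = 10×12.011 + 1×35.45 + 8×1.008 + 1×14.007 = 177.63 g/mol.

177.63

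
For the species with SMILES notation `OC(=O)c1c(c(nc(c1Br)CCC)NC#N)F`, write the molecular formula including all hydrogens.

C10H9BrFN3O2

Heavy atoms from the SMILES: 1 Br, 10 C, 1 F, 3 N, 2 O.
Implicit hydrogens by atom environment:
  5 × C (aromatic): no H
  2 × C: 2 H each → 4
  2 × C: no H
  1 × Br: no H
  1 × C: 3 H
  1 × F: no H
  1 × N: 1 H
  1 × N (aromatic): no H
  1 × N: no H
  1 × O: 1 H
  1 × O: no H
  Total hydrogens = 9.
Molecular formula: C10H9BrFN3O2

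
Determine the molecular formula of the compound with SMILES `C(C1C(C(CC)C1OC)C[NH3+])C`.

C10H22NO+

Heavy atoms from the SMILES: 10 C, 1 N, 1 O.
Implicit hydrogens by atom environment:
  4 × C: 1 H each → 4
  3 × C: 3 H each → 9
  3 × C: 2 H each → 6
  1 × N (charge +1): 3 H
  1 × O: no H
  Total hydrogens = 22.
Net charge +1.
Molecular formula: C10H22NO+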